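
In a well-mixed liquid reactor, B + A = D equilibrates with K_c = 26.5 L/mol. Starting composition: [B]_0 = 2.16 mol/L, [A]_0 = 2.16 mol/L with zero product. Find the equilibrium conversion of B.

X = 0.876

Let X = conversion of B; extent ξ = 2.16·X mol/L.
Concentrations: [B] = 2.16 − 2.16X; [A] = 2.16 − 2.16X; [D] = 2.16X.
K_c = [D] / ([B] [A]).
Setting equal to 26.5 and solving for X on (0,1) gives X = 0.876.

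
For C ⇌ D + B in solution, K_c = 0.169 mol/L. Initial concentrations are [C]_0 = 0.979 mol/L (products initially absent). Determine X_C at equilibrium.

Let X = conversion of C; extent ξ = 0.979·X mol/L.
Concentrations: [C] = 0.979 − 0.979X; [D] = 0.979X; [B] = 0.979X.
K_c = [D] [B] / ([C]).
Equating to 0.169 mol/L: the physical root is X = 0.338.

X = 0.338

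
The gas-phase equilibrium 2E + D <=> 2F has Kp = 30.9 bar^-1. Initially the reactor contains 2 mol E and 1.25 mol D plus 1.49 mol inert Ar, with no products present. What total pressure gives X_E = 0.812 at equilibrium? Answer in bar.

P = 5.41 bar

Take 2 mol E as basis and let X be its fractional conversion, so ξ = X.
Mole table: n_E = 2 − 2X; n_D = 1.25 − X; n_F = 2X; n_I = 1.49 (inert).
Summing: n_T = 4.74 − X.
Kp = p_F^2 / (p_E^2 p_D) with p_i = (n_i/n_T)·P.
At X = 0.812: the mole-fraction product g(X) = Π y_i^ν_i = 167.3. Since Kp = g(X)·P^{-1}, P = (g/Kp)^(1/1) = (167.3/30.9)^(1/1) = 5.41 bar.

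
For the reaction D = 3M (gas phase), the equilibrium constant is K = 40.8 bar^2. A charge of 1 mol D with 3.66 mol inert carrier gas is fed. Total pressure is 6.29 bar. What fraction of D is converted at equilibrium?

X = 0.729

Basis: 1 mol D initially; let X = conversion of D. Extent ξ = X.
Species balance: n_D = 1 − X; n_M = 3X; n_I = 3.66 (inert).
n_T = Σnᵢ = 4.66 + 2X.
y_i = n_i/n_T, p_i = y_i·P. K = p_M^3 / (p_D).
Substituting and setting equal to 40.8 bar^2 gives a polynomial in X; the root in (0,1) is X = 0.729.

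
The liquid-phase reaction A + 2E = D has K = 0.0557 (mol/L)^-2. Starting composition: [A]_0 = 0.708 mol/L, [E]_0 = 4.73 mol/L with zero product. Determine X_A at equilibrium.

Let X = conversion of A; extent ξ = 0.708·X mol/L.
Concentrations: [A] = 0.708 − 0.708X; [E] = 4.73 − 1.42X; [D] = 0.708X.
K = [D] / ([A] [E]^2).
This equals 0.0557 at X = 0.478 (the root in 0 < X < 1).

X = 0.478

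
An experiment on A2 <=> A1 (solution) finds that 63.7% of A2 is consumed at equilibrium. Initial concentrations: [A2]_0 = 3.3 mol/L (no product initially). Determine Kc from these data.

Kc = 1.75

Let X = conversion of A2.
Concentrations: [A2] = 3.3 − 3.3X; [A1] = 3.3X.
At X = 0.637: [A2] = 1.2, [A1] = 2.1.
Kc = [A1] / ([A2]) = 1.75.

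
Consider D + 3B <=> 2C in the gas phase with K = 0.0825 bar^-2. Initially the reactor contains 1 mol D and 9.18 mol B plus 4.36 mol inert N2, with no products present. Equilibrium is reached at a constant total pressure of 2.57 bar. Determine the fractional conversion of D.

X = 0.444

Let X = conversion of D (basis 1 mol D); extent of reaction ξ = X.
Mole table: n_D = 1 − X; n_B = 9.18 − 3X; n_C = 2X; n_I = 4.36 (inert).
n_T = Σnᵢ = 14.5 − 2X.
Mole fractions y_i = n_i/n_T; K = p_C^2 / (p_D p_B^3) with p_i = y_i·P.
Equating to 0.0825 bar^-2 and solving on 0 < X < 1: X = 0.444.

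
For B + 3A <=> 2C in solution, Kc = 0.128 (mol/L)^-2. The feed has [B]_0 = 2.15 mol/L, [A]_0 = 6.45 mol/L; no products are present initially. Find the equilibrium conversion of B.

X = 0.500

Let X = conversion of B; extent ξ = 2.15·X mol/L.
Concentrations: [B] = 2.15 − 2.15X; [A] = 6.45 − 6.45X; [C] = 4.3X.
Kc = [C]^2 / ([B] [A]^3).
Setting equal to 0.128 and solving for X on (0,1) gives X = 0.500.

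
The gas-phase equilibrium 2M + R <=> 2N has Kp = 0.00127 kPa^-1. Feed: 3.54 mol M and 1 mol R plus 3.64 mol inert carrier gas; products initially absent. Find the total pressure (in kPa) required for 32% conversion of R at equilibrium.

Basis: 1 mol R initially; let X = conversion of R. Extent ξ = X.
At extent ξ: n_M = 3.54 − 2X; n_R = 1 − X; n_N = 2X; n_I = 3.64 (inert).
n_T = Σnᵢ = 8.18 − X.
Kp = p_N^2 / (p_M^2 p_R) with p_i = (n_i/n_T)·P.
At X = 0.32: the mole-fraction product g(X) = Π y_i^ν_i = 0.563. Since Kp = g(X)·P^{-1}, P = (g/Kp)^(1/1) = (0.563/0.00127)^(1/1) = 443 kPa.

P = 443 kPa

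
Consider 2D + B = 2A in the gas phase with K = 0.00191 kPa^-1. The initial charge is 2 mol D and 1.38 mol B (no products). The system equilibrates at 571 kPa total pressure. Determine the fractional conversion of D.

X = 0.376

Take 2 mol D as basis and let X be its fractional conversion, so ξ = X.
Mole table: n_D = 2 − 2X; n_B = 1.38 − X; n_A = 2X.
Total moles n_T = 3.38 − X.
With p_i = (n_i/n_T)P, K = p_A^2 / (p_D^2 p_B).
This yields a degree-3 equation in X; solving on (0,1), X = 0.376.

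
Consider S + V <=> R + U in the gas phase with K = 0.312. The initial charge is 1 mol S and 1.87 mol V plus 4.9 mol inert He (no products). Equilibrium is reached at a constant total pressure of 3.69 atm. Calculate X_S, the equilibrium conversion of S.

X = 0.477

Take 1 mol S as basis and let X be its fractional conversion, so ξ = X.
Species balance: n_S = 1 − X; n_V = 1.87 − X; n_R = X; n_U = X; n_I = 4.9 (inert).
Since Δν = 0, n_T = 7.77 throughout.
y_i = n_i/n_T, p_i = y_i·P. K = p_R p_U / (p_S p_V).
Equating to 0.312 and solving on 0 < X < 1: X = 0.477.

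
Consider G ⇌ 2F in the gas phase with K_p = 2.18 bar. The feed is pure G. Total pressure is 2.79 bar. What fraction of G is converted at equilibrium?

Take 1 mol G as basis and let X be its fractional conversion, so ξ = X.
At extent ξ: n_G = 1 − X; n_F = 2X.
Summing: n_T = 1 + X.
Mole fractions y_i = n_i/n_T; K_p = p_F^2 / (p_G) with p_i = y_i·P.
Substituting and setting equal to 2.18 bar gives a polynomial in X; the root in (0,1) is X = 0.404.

X = 0.404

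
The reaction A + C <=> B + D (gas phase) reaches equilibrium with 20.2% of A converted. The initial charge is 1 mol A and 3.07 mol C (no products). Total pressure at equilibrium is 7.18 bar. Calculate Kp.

Kp = 0.0178

Basis: 1 mol A initially; let X = conversion of A. Extent ξ = X.
Moles: n_A = 1 − X; n_C = 3.07 − X; n_B = X; n_D = X.
n_T stays at 4.07 (no change in mole number).
At X = 0.202: n_A = 0.798, n_C = 2.87, n_B = 0.202, n_D = 0.202, n_T = 4.07.
p_i = (n_i/n_T)·P. Kp = p_B p_D / (p_A p_C) = 0.0178.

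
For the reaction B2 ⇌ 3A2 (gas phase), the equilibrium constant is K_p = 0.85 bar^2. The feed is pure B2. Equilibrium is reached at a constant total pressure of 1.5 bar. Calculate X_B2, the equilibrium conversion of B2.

Take 1 mol B2 as basis and let X be its fractional conversion, so ξ = X.
At extent ξ: n_B2 = 1 − X; n_A2 = 3X.
n_T = Σnᵢ = 1 + 2X.
y_i = n_i/n_T, p_i = y_i·P. K_p = p_A2^3 / (p_B2).
Substituting and setting equal to 0.85 bar^2 gives a polynomial in X; the root in (0,1) is X = 0.292.

X = 0.292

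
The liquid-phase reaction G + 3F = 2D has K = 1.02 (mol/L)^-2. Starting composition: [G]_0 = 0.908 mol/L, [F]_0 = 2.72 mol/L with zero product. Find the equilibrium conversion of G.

X = 0.528

Let X = conversion of G; extent ξ = 0.908·X mol/L.
Concentrations: [G] = 0.908 − 0.908X; [F] = 2.72 − 2.72X; [D] = 1.82X.
K = [D]^2 / ([G] [F]^3).
This equals 1.02 at X = 0.528 (the root in 0 < X < 1).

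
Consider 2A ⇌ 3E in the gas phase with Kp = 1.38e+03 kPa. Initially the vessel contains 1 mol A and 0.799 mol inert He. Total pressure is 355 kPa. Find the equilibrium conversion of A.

X = 0.659

Let X = conversion of A (basis 1 mol A); extent of reaction ξ = 0.5X.
At extent ξ: n_A = 1 − X; n_E = 1.5X; n_I = 0.799 (inert).
n_T = Σnᵢ = 1.8 + 0.5X.
With p_i = (n_i/n_T)P, Kp = p_E^3 / (p_A^2).
Substituting and setting equal to 1.38e+03 kPa gives a polynomial in X; the root in (0,1) is X = 0.659.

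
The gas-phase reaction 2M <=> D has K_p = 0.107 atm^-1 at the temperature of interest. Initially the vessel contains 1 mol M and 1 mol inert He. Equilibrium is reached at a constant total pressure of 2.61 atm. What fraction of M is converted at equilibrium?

Let X = conversion of M (basis 1 mol M); extent of reaction ξ = 0.5X.
Moles: n_M = 1 − X; n_D = 0.5X; n_I = 1 (inert).
Total moles n_T = 2 − 0.5X.
With p_i = (n_i/n_T)P, K_p = p_D / (p_M^2).
Setting this equal to 0.107 atm^-1 and taking the physical root (0 < X < 1) gives X = 0.192.

X = 0.192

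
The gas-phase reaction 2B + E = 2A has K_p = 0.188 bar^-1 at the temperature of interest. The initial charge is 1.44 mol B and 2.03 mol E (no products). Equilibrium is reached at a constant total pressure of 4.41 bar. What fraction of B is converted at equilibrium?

Let X = conversion of B (basis 1.44 mol B); extent of reaction ξ = 0.72X.
Species balance: n_B = 1.44 − 1.44X; n_E = 2.03 − 0.72X; n_A = 1.44X.
Total moles n_T = 3.47 − 0.72X.
Mole fractions y_i = n_i/n_T; K_p = p_A^2 / (p_B^2 p_E) with p_i = y_i·P.
Substituting and setting equal to 0.188 bar^-1 gives a polynomial in X; the root in (0,1) is X = 0.402.

X = 0.402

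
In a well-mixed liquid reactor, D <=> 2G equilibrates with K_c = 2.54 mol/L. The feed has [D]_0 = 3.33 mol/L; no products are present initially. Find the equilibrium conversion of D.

X = 0.352

Let X = conversion of D; extent ξ = 3.33·X mol/L.
Concentrations: [D] = 3.33 − 3.33X; [G] = 6.66X.
K_c = [G]^2 / ([D]).
Equating to 2.54 mol/L: the physical root is X = 0.352.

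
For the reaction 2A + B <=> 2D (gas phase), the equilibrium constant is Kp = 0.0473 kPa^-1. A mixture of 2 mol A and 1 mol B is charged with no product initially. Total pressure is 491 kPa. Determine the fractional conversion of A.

Basis: 2 mol A initially; let X = conversion of A. Extent ξ = X.
Species balance: n_A = 2 − 2X; n_B = 1 − X; n_D = 2X.
Total moles n_T = 3 − X.
Mole fractions y_i = n_i/n_T; Kp = p_D^2 / (p_A^2 p_B) with p_i = y_i·P.
Setting this equal to 0.0473 kPa^-1 and taking the physical root (0 < X < 1) gives X = 0.650.

X = 0.650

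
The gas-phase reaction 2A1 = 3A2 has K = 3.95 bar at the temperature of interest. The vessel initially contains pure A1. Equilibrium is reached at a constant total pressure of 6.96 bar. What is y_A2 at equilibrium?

y_A2 = 0.513

Let X = conversion of A1 (basis 1 mol A1); extent of reaction ξ = 0.5X.
Mole table: n_A1 = 1 − X; n_A2 = 1.5X.
Summing: n_T = 1 + 0.5X.
Mole fractions y_i = n_i/n_T; K = p_A2^3 / (p_A1^2) with p_i = y_i·P.
Substituting and setting equal to 3.95 bar gives a polynomial in X; the root in (0,1) is X = 0.412.
Then n_A2 = 0.618, n_T = 1.21, so y_A2 = 0.513.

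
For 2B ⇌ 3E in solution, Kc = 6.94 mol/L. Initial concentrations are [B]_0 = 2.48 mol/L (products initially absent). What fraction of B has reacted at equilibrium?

X = 0.551

Let X = conversion of B; extent ξ = 2.48X/2 mol/L.
Concentrations: [B] = 2.48 − 2.48X; [E] = 3.72X.
Kc = [E]^3 / ([B]^2).
Setting equal to 6.94 and solving for X on (0,1) gives X = 0.551.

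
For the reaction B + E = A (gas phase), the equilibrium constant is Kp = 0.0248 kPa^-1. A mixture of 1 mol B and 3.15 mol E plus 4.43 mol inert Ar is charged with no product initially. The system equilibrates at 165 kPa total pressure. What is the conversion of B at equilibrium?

X = 0.569

Basis: 1 mol B initially; let X = conversion of B. Extent ξ = X.
Mole table: n_B = 1 − X; n_E = 3.15 − X; n_A = X; n_I = 4.43 (inert).
Summing: n_T = 8.58 − X.
With p_i = (n_i/n_T)P, Kp = p_A / (p_B p_E).
This yields a degree-2 equation in X; solving on (0,1), X = 0.569.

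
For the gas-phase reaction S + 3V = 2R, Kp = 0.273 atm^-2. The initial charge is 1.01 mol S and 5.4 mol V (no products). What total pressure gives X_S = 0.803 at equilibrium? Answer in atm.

P = 6.52 atm

Take 1.01 mol S as basis and let X be its fractional conversion, so ξ = 1.01X.
Mole table: n_S = 1.01 − 1.01X; n_V = 5.4 − 3.03X; n_R = 2.02X.
Total moles n_T = 6.41 − 2.02X.
Kp = p_R^2 / (p_S p_V^3) with p_i = (n_i/n_T)·P.
At X = 0.803: the mole-fraction product g(X) = Π y_i^ν_i = 11.61. Since Kp = g(X)·P^{-2}, P = (g/Kp)^(1/2) = (11.61/0.273)^(1/2) = 6.52 atm.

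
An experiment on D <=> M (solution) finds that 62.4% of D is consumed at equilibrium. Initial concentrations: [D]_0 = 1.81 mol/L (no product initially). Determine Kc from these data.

Let X = conversion of D.
Concentrations: [D] = 1.81 − 1.81X; [M] = 1.81X.
At X = 0.624: [D] = 0.681, [M] = 1.13.
Kc = [M] / ([D]) = 1.66.

Kc = 1.66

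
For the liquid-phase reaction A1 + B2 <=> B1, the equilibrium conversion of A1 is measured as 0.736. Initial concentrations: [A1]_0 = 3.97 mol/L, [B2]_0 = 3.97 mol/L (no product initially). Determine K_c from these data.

Let X = conversion of A1.
Concentrations: [A1] = 3.97 − 3.97X; [B2] = 3.97 − 3.97X; [B1] = 3.97X.
At X = 0.736: [A1] = 1.05, [B2] = 1.05, [B1] = 2.92.
K_c = [B1] / ([A1] [B2]) = 2.66 L/mol.

K_c = 2.66 L/mol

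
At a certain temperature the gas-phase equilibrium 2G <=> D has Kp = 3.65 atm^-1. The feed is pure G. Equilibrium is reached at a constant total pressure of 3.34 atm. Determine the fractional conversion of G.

Let X = conversion of G (basis 1 mol G); extent of reaction ξ = 0.5X.
Species balance: n_G = 1 − X; n_D = 0.5X.
Total moles n_T = 1 − 0.5X.
Mole fractions y_i = n_i/n_T; Kp = p_D / (p_G^2) with p_i = y_i·P.
Setting this equal to 3.65 atm^-1 and taking the physical root (0 < X < 1) gives X = 0.858.

X = 0.858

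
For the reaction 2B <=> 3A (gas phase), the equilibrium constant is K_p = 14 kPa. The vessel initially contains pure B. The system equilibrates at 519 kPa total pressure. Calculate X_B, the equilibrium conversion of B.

Let X = conversion of B (basis 1 mol B); extent of reaction ξ = 0.5X.
At extent ξ: n_B = 1 − X; n_A = 1.5X.
Total moles n_T = 1 + 0.5X.
With p_i = (n_i/n_T)P, K_p = p_A^3 / (p_B^2).
Substituting and setting equal to 14 kPa gives a polynomial in X; the root in (0,1) is X = 0.180.

X = 0.180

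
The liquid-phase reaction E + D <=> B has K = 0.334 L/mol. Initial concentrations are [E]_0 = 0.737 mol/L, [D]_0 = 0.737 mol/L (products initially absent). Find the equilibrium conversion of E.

X = 0.170

Let X = conversion of E; extent ξ = 0.737·X mol/L.
Concentrations: [E] = 0.737 − 0.737X; [D] = 0.737 − 0.737X; [B] = 0.737X.
K = [B] / ([E] [D]).
Equating to 0.334 L/mol: the physical root is X = 0.170.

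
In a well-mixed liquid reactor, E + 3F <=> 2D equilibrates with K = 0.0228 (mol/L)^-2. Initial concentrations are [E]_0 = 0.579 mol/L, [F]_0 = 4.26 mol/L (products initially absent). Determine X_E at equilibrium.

X = 0.465

Let X = conversion of E; extent ξ = 0.579·X mol/L.
Concentrations: [E] = 0.579 − 0.579X; [F] = 4.26 − 1.74X; [D] = 1.16X.
K = [D]^2 / ([E] [F]^3).
Setting equal to 0.0228 and solving for X on (0,1) gives X = 0.465.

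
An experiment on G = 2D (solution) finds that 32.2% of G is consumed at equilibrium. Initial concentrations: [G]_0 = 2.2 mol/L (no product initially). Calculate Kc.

Kc = 1.35 mol/L

Let X = conversion of G.
Concentrations: [G] = 2.2 − 2.2X; [D] = 4.4X.
At X = 0.322: [G] = 1.49, [D] = 1.42.
Kc = [D]^2 / ([G]) = 1.35 mol/L.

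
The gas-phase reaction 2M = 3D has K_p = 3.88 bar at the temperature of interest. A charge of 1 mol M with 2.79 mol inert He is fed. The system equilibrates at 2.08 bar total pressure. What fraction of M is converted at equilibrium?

Take 1 mol M as basis and let X be its fractional conversion, so ξ = 0.5X.
Species balance: n_M = 1 − X; n_D = 1.5X; n_I = 2.79 (inert).
Total moles n_T = 3.79 + 0.5X.
Mole fractions y_i = n_i/n_T; K_p = p_D^3 / (p_M^2) with p_i = y_i·P.
This yields a degree-3 equation in X; solving on (0,1), X = 0.651.

X = 0.651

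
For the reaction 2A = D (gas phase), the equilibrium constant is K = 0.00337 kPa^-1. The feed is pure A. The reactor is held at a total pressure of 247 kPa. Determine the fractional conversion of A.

Take 1 mol A as basis and let X be its fractional conversion, so ξ = 0.5X.
Moles: n_A = 1 − X; n_D = 0.5X.
Total moles n_T = 1 − 0.5X.
With p_i = (n_i/n_T)P, K = p_D / (p_A^2).
Substituting and setting equal to 0.00337 kPa^-1 gives a polynomial in X; the root in (0,1) is X = 0.519.

X = 0.519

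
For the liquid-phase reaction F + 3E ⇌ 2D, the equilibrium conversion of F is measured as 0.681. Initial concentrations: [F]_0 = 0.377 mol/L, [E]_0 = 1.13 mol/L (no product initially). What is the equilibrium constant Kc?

Kc = 47.1 (mol/L)^-2

Let X = conversion of F.
Concentrations: [F] = 0.377 − 0.377X; [E] = 1.13 − 1.13X; [D] = 0.754X.
At X = 0.681: [F] = 0.12, [E] = 0.36, [D] = 0.513.
Kc = [D]^2 / ([F] [E]^3) = 47.1 (mol/L)^-2.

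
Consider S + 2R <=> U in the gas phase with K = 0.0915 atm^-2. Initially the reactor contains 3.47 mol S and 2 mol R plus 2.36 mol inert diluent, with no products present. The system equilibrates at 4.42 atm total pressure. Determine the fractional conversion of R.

Basis: 2 mol R initially; let X = conversion of R. Extent ξ = X.
Moles: n_S = 3.47 − X; n_R = 2 − 2X; n_U = X; n_I = 2.36 (inert).
Summing: n_T = 7.83 − 2X.
Mole fractions y_i = n_i/n_T; K = p_U / (p_S p_R^2) with p_i = y_i·P.
Setting this equal to 0.0915 atm^-2 and taking the physical root (0 < X < 1) gives X = 0.244.

X = 0.244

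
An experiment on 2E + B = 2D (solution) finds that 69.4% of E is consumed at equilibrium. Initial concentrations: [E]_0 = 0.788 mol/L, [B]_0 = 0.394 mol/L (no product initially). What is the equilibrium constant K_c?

Let X = conversion of E.
Concentrations: [E] = 0.788 − 0.788X; [B] = 0.394 − 0.394X; [D] = 0.788X.
At X = 0.694: [E] = 0.241, [B] = 0.121, [D] = 0.547.
K_c = [D]^2 / ([E]^2 [B]) = 42.7 L/mol.

K_c = 42.7 L/mol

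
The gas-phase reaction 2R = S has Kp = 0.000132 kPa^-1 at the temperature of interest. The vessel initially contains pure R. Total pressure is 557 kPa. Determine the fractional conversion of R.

Basis: 1 mol R initially; let X = conversion of R. Extent ξ = 0.5X.
Mole table: n_R = 1 − X; n_S = 0.5X.
Total moles n_T = 1 − 0.5X.
With p_i = (n_i/n_T)P, Kp = p_S / (p_R^2).
Setting this equal to 0.000132 kPa^-1 and taking the physical root (0 < X < 1) gives X = 0.121.

X = 0.121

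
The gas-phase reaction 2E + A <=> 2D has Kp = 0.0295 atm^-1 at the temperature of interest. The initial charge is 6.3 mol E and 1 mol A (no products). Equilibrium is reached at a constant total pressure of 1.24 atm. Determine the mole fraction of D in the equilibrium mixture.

y_D = 0.054

Take 1 mol A as basis and let X be its fractional conversion, so ξ = X.
Species balance: n_E = 6.3 − 2X; n_A = 1 − X; n_D = 2X.
Total moles n_T = 7.3 − X.
With p_i = (n_i/n_T)P, Kp = p_D^2 / (p_E^2 p_A).
Equating to 0.0295 atm^-1 and solving on 0 < X < 1: X = 0.191.
Then n_D = 0.382, n_T = 7.11, so y_D = 0.054.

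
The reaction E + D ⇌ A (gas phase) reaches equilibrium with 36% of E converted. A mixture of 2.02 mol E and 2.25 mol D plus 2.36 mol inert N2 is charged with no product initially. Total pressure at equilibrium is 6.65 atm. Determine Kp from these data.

Let X = conversion of E (basis 2.02 mol E); extent of reaction ξ = 2.02X.
Mole table: n_E = 2.02 − 2.02X; n_D = 2.25 − 2.02X; n_A = 2.02X; n_I = 2.36 (inert).
n_T = Σnᵢ = 6.63 − 2.02X.
At X = 0.36: n_E = 1.29, n_D = 1.52, n_A = 0.727, n_T = 5.9.
p_i = (n_i/n_T)·P. Kp = p_A / (p_E p_D) = 0.328 atm^-1.

Kp = 0.328 atm^-1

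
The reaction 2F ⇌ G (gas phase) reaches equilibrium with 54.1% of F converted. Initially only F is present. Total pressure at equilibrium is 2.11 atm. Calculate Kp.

Let X = conversion of F (basis 1 mol F); extent of reaction ξ = 0.5X.
Species balance: n_F = 1 − X; n_G = 0.5X.
Summing: n_T = 1 − 0.5X.
At X = 0.541: n_F = 0.459, n_G = 0.271, n_T = 0.73.
p_i = (n_i/n_T)·P. Kp = p_G / (p_F^2) = 0.444 atm^-1.

Kp = 0.444 atm^-1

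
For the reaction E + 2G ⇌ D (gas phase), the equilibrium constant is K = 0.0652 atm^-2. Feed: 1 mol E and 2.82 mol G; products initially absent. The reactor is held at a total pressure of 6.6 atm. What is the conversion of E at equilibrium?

Take 1 mol E as basis and let X be its fractional conversion, so ξ = X.
Species balance: n_E = 1 − X; n_G = 2.82 − 2X; n_D = X.
Summing: n_T = 3.82 − 2X.
y_i = n_i/n_T, p_i = y_i·P. K = p_D / (p_E p_G^2).
Equating to 0.0652 atm^-2 and solving on 0 < X < 1: X = 0.535.

X = 0.535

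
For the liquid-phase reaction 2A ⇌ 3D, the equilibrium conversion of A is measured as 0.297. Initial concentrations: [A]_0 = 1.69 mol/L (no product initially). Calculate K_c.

K_c = 0.302 mol/L

Let X = conversion of A.
Concentrations: [A] = 1.69 − 1.69X; [D] = 2.54X.
At X = 0.297: [A] = 1.19, [D] = 0.753.
K_c = [D]^3 / ([A]^2) = 0.302 mol/L.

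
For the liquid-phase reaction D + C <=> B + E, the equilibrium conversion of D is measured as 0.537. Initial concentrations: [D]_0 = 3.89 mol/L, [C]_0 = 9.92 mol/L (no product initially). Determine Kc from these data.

Let X = conversion of D.
Concentrations: [D] = 3.89 − 3.89X; [C] = 9.92 − 3.89X; [B] = 3.89X; [E] = 3.89X.
At X = 0.537: [D] = 1.8, [C] = 7.83, [B] = 2.09, [E] = 2.09.
Kc = [B] [E] / ([D] [C]) = 0.309.

Kc = 0.309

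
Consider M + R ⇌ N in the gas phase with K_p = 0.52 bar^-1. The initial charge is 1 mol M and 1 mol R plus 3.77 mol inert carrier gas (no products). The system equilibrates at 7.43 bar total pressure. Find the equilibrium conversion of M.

X = 0.324

Let X = conversion of M (basis 1 mol M); extent of reaction ξ = X.
Species balance: n_M = 1 − X; n_R = 1 − X; n_N = X; n_I = 3.77 (inert).
Summing: n_T = 5.77 − X.
Mole fractions y_i = n_i/n_T; K_p = p_N / (p_M p_R) with p_i = y_i·P.
Substituting and setting equal to 0.52 bar^-1 gives a polynomial in X; the root in (0,1) is X = 0.324.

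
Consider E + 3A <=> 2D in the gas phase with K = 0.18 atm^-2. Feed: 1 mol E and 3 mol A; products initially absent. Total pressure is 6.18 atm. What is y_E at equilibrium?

Let X = conversion of E (basis 1 mol E); extent of reaction ξ = X.
Mole table: n_E = 1 − X; n_A = 3 − 3X; n_D = 2X.
Summing: n_T = 4 − 2X.
With p_i = (n_i/n_T)P, K = p_D^2 / (p_E p_A^3).
Equating to 0.18 atm^-2 and solving on 0 < X < 1: X = 0.524.
Then n_E = 0.476, n_T = 2.95, so y_E = 0.161.

y_E = 0.161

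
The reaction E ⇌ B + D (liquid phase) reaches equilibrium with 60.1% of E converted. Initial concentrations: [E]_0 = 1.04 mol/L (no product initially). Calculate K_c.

Let X = conversion of E.
Concentrations: [E] = 1.04 − 1.04X; [B] = 1.04X; [D] = 1.04X.
At X = 0.601: [E] = 0.415, [B] = 0.625, [D] = 0.625.
K_c = [B] [D] / ([E]) = 0.941 mol/L.

K_c = 0.941 mol/L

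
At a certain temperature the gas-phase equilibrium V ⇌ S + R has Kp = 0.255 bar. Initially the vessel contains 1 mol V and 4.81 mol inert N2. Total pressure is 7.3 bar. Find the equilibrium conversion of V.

Take 1 mol V as basis and let X be its fractional conversion, so ξ = X.
Species balance: n_V = 1 − X; n_S = X; n_R = X; n_I = 4.81 (inert).
Total moles n_T = 5.81 + X.
With p_i = (n_i/n_T)P, Kp = p_S p_R / (p_V).
Setting this equal to 0.255 bar and taking the physical root (0 < X < 1) gives X = 0.369.

X = 0.369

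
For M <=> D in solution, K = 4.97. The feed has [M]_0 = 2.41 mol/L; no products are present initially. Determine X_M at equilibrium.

Let X = conversion of M; extent ξ = 2.41·X mol/L.
Concentrations: [M] = 2.41 − 2.41X; [D] = 2.41X.
K = [D] / ([M]).
Setting equal to 4.97 and solving for X on (0,1) gives X = 0.832.

X = 0.832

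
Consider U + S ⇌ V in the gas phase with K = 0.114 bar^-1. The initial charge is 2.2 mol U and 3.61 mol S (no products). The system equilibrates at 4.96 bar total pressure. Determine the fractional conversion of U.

Let X = conversion of U (basis 2.2 mol U); extent of reaction ξ = 2.2X.
Species balance: n_U = 2.2 − 2.2X; n_S = 3.61 − 2.2X; n_V = 2.2X.
Summing: n_T = 5.81 − 2.2X.
y_i = n_i/n_T, p_i = y_i·P. K = p_V / (p_U p_S).
This yields a degree-2 equation in X; solving on (0,1), X = 0.248.

X = 0.248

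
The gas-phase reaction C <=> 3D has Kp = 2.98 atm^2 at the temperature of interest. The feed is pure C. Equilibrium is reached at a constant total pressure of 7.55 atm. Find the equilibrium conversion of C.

X = 0.140

Let X = conversion of C (basis 1 mol C); extent of reaction ξ = X.
Species balance: n_C = 1 − X; n_D = 3X.
n_T = Σnᵢ = 1 + 2X.
Mole fractions y_i = n_i/n_T; Kp = p_D^3 / (p_C) with p_i = y_i·P.
Substituting and setting equal to 2.98 atm^2 gives a polynomial in X; the root in (0,1) is X = 0.140.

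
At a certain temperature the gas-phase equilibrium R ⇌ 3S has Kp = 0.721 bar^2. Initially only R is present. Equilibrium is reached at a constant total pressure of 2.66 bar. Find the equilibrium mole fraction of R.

y_R = 0.605

Let X = conversion of R (basis 1 mol R); extent of reaction ξ = X.
Species balance: n_R = 1 − X; n_S = 3X.
Total moles n_T = 1 + 2X.
y_i = n_i/n_T, p_i = y_i·P. Kp = p_S^3 / (p_R).
Setting this equal to 0.721 bar^2 and taking the physical root (0 < X < 1) gives X = 0.179.
Then n_R = 0.821, n_T = 1.36, so y_R = 0.605.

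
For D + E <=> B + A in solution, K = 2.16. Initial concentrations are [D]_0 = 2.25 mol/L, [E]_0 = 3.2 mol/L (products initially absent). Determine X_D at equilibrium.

X = 0.694

Let X = conversion of D; extent ξ = 2.25·X mol/L.
Concentrations: [D] = 2.25 − 2.25X; [E] = 3.2 − 2.25X; [B] = 2.25X; [A] = 2.25X.
K = [B] [A] / ([D] [E]).
Solving K = 2.16 for X ∈ (0,1): X = 0.694.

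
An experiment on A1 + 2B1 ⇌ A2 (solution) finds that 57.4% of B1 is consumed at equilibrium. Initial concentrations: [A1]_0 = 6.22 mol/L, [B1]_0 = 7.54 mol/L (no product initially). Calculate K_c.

K_c = 0.0517 (mol/L)^-2

Let X = conversion of B1.
Concentrations: [A1] = 6.22 − 3.77X; [B1] = 7.54 − 7.54X; [A2] = 3.77X.
At X = 0.574: [A1] = 4.06, [B1] = 3.21, [A2] = 2.16.
K_c = [A2] / ([A1] [B1]^2) = 0.0517 (mol/L)^-2.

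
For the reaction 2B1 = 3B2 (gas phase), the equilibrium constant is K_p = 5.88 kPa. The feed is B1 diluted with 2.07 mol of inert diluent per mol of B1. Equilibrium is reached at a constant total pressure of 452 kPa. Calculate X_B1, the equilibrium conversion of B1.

X = 0.199

Basis: 1 mol B1 initially; let X = conversion of B1. Extent ξ = 0.5X.
Mole table: n_B1 = 1 − X; n_B2 = 1.5X; n_I = 2.07 (inert).
n_T = Σnᵢ = 3.07 + 0.5X.
y_i = n_i/n_T, p_i = y_i·P. K_p = p_B2^3 / (p_B1^2).
Equating to 5.88 kPa and solving on 0 < X < 1: X = 0.199.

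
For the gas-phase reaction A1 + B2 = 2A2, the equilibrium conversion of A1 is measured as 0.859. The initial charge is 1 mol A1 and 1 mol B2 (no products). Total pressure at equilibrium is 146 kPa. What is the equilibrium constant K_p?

K_p = 148

Basis: 1 mol A1 initially; let X = conversion of A1. Extent ξ = X.
Mole table: n_A1 = 1 − X; n_B2 = 1 − X; n_A2 = 2X.
Since Δν = 0, n_T = 2 throughout.
At X = 0.859: n_A1 = 0.141, n_B2 = 0.141, n_A2 = 1.72, n_T = 2.
p_i = (n_i/n_T)·P. K_p = p_A2^2 / (p_A1 p_B2) = 148.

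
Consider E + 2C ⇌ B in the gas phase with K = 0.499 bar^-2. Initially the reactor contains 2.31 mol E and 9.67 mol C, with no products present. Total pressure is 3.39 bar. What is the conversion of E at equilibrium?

X = 0.753

Let X = conversion of E (basis 2.31 mol E); extent of reaction ξ = 2.31X.
At extent ξ: n_E = 2.31 − 2.31X; n_C = 9.67 − 4.62X; n_B = 2.31X.
Summing: n_T = 12 − 4.62X.
With p_i = (n_i/n_T)P, K = p_B / (p_E p_C^2).
This yields a degree-3 equation in X; solving on (0,1), X = 0.753.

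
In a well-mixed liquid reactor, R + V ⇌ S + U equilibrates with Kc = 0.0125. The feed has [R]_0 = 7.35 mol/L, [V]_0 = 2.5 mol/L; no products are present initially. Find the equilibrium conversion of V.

Let X = conversion of V; extent ξ = 2.5·X mol/L.
Concentrations: [R] = 7.35 − 2.5X; [V] = 2.5 − 2.5X; [S] = 2.5X; [U] = 2.5X.
Kc = [S] [U] / ([R] [V]).
Setting equal to 0.0125 and solving for X on (0,1) gives X = 0.170.

X = 0.170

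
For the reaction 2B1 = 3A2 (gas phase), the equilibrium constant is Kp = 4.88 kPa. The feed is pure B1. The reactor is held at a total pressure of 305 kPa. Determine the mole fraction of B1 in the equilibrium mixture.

Take 1 mol B1 as basis and let X be its fractional conversion, so ξ = 0.5X.
Mole table: n_B1 = 1 − X; n_A2 = 1.5X.
Total moles n_T = 1 + 0.5X.
y_i = n_i/n_T, p_i = y_i·P. Kp = p_A2^3 / (p_B1^2).
Equating to 4.88 kPa and solving on 0 < X < 1: X = 0.154.
Then n_B1 = 0.846, n_T = 1.08, so y_B1 = 0.785.

y_B1 = 0.785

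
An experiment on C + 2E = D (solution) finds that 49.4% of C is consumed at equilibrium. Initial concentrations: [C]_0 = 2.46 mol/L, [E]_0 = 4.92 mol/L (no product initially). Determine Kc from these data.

Kc = 0.158 (mol/L)^-2

Let X = conversion of C.
Concentrations: [C] = 2.46 − 2.46X; [E] = 4.92 − 4.92X; [D] = 2.46X.
At X = 0.494: [C] = 1.24, [E] = 2.49, [D] = 1.22.
Kc = [D] / ([C] [E]^2) = 0.158 (mol/L)^-2.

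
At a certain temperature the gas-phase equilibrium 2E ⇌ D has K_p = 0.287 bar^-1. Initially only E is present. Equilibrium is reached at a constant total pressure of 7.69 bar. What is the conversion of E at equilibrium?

X = 0.681

Let X = conversion of E (basis 1 mol E); extent of reaction ξ = 0.5X.
Species balance: n_E = 1 − X; n_D = 0.5X.
Summing: n_T = 1 − 0.5X.
Mole fractions y_i = n_i/n_T; K_p = p_D / (p_E^2) with p_i = y_i·P.
Setting this equal to 0.287 bar^-1 and taking the physical root (0 < X < 1) gives X = 0.681.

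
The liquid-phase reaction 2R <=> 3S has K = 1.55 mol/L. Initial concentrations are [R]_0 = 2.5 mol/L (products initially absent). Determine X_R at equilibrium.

Let X = conversion of R; extent ξ = 2.5X/2 mol/L.
Concentrations: [R] = 2.5 − 2.5X; [S] = 3.75X.
K = [S]^3 / ([R]^2).
Setting equal to 1.55 and solving for X on (0,1) gives X = 0.403.

X = 0.403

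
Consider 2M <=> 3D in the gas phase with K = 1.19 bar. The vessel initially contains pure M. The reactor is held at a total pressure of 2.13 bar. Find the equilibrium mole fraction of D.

Let X = conversion of M (basis 1 mol M); extent of reaction ξ = 0.5X.
Mole table: n_M = 1 − X; n_D = 1.5X.
n_T = Σnᵢ = 1 + 0.5X.
With p_i = (n_i/n_T)P, K = p_D^3 / (p_M^2).
This yields a degree-3 equation in X; solving on (0,1), X = 0.411.
Then n_D = 0.616, n_T = 1.21, so y_D = 0.511.

y_D = 0.511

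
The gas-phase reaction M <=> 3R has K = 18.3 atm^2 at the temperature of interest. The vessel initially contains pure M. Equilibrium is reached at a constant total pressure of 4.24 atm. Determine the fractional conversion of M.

X = 0.420

Let X = conversion of M (basis 1 mol M); extent of reaction ξ = X.
Moles: n_M = 1 − X; n_R = 3X.
n_T = Σnᵢ = 1 + 2X.
With p_i = (n_i/n_T)P, K = p_R^3 / (p_M).
Setting this equal to 18.3 atm^2 and taking the physical root (0 < X < 1) gives X = 0.420.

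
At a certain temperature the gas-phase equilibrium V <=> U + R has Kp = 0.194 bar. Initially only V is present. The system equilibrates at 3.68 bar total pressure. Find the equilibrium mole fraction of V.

y_V = 0.634

Let X = conversion of V (basis 1 mol V); extent of reaction ξ = X.
Moles: n_V = 1 − X; n_U = X; n_R = X.
Summing: n_T = 1 + X.
With p_i = (n_i/n_T)P, Kp = p_U p_R / (p_V).
This yields a degree-2 equation in X; solving on (0,1), X = 0.224.
Then n_V = 0.776, n_T = 1.22, so y_V = 0.634.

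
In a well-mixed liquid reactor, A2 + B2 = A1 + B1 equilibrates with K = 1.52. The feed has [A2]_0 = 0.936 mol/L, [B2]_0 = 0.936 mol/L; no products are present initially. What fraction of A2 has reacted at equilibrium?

X = 0.552

Let X = conversion of A2; extent ξ = 0.936·X mol/L.
Concentrations: [A2] = 0.936 − 0.936X; [B2] = 0.936 − 0.936X; [A1] = 0.936X; [B1] = 0.936X.
K = [A1] [B1] / ([A2] [B2]).
Setting equal to 1.52 and solving for X on (0,1) gives X = 0.552.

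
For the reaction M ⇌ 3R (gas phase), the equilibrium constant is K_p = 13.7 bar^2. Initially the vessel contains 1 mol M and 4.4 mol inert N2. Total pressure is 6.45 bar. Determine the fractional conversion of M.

X = 0.598

Let X = conversion of M (basis 1 mol M); extent of reaction ξ = X.
At extent ξ: n_M = 1 − X; n_R = 3X; n_I = 4.4 (inert).
Total moles n_T = 5.4 + 2X.
y_i = n_i/n_T, p_i = y_i·P. K_p = p_R^3 / (p_M).
Equating to 13.7 bar^2 and solving on 0 < X < 1: X = 0.598.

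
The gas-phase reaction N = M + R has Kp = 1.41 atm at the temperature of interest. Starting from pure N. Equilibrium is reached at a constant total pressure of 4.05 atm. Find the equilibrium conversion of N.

X = 0.508

Take 1 mol N as basis and let X be its fractional conversion, so ξ = X.
Species balance: n_N = 1 − X; n_M = X; n_R = X.
n_T = Σnᵢ = 1 + X.
With p_i = (n_i/n_T)P, Kp = p_M p_R / (p_N).
Equating to 1.41 atm and solving on 0 < X < 1: X = 0.508.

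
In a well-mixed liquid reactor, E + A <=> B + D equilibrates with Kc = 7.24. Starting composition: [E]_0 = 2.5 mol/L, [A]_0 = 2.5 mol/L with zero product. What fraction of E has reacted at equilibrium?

Let X = conversion of E; extent ξ = 2.5·X mol/L.
Concentrations: [E] = 2.5 − 2.5X; [A] = 2.5 − 2.5X; [B] = 2.5X; [D] = 2.5X.
Kc = [B] [D] / ([E] [A]).
Setting equal to 7.24 and solving for X on (0,1) gives X = 0.729.

X = 0.729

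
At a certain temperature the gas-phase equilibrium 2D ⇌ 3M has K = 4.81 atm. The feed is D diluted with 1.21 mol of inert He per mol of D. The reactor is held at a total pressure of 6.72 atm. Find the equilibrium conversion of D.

X = 0.504

Basis: 1 mol D initially; let X = conversion of D. Extent ξ = 0.5X.
Mole table: n_D = 1 − X; n_M = 1.5X; n_I = 1.21 (inert).
Total moles n_T = 2.21 + 0.5X.
y_i = n_i/n_T, p_i = y_i·P. K = p_M^3 / (p_D^2).
Equating to 4.81 atm and solving on 0 < X < 1: X = 0.504.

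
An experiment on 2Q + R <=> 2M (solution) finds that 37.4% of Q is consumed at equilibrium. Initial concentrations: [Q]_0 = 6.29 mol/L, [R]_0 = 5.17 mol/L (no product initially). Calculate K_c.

Let X = conversion of Q.
Concentrations: [Q] = 6.29 − 6.29X; [R] = 5.17 − 3.15X; [M] = 6.29X.
At X = 0.374: [Q] = 3.94, [R] = 3.99, [M] = 2.35.
K_c = [M]^2 / ([Q]^2 [R]) = 0.0894 L/mol.

K_c = 0.0894 L/mol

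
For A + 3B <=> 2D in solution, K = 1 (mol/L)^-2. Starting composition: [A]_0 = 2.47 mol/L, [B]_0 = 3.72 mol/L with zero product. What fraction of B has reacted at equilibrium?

X = 0.677

Let X = conversion of B; extent ξ = 3.72X/3 mol/L.
Concentrations: [A] = 2.47 − 1.24X; [B] = 3.72 − 3.72X; [D] = 2.48X.
K = [D]^2 / ([A] [B]^3).
Solving K = 1 for X ∈ (0,1): X = 0.677.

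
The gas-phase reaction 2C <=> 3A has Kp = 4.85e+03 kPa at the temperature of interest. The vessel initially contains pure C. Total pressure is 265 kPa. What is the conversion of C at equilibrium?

X = 0.758

Take 1 mol C as basis and let X be its fractional conversion, so ξ = 0.5X.
At extent ξ: n_C = 1 − X; n_A = 1.5X.
Total moles n_T = 1 + 0.5X.
With p_i = (n_i/n_T)P, Kp = p_A^3 / (p_C^2).
Substituting and setting equal to 4.85e+03 kPa gives a polynomial in X; the root in (0,1) is X = 0.758.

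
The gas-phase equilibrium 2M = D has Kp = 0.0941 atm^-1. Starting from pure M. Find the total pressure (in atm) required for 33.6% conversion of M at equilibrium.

P = 3.37 atm

Let X = conversion of M (basis 1 mol M); extent of reaction ξ = 0.5X.
Moles: n_M = 1 − X; n_D = 0.5X.
Summing: n_T = 1 − 0.5X.
Kp = p_D / (p_M^2) with p_i = (n_i/n_T)·P.
At X = 0.336: the mole-fraction product g(X) = Π y_i^ν_i = 0.317. Since Kp = g(X)·P^{-1}, P = (g/Kp)^(1/1) = (0.317/0.0941)^(1/1) = 3.37 atm.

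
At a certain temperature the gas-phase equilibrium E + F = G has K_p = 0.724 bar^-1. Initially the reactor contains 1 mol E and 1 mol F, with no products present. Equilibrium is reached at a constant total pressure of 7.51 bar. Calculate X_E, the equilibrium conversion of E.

Take 1 mol E as basis and let X be its fractional conversion, so ξ = X.
At extent ξ: n_E = 1 − X; n_F = 1 − X; n_G = X.
Summing: n_T = 2 − X.
With p_i = (n_i/n_T)P, K_p = p_G / (p_E p_F).
Substituting and setting equal to 0.724 bar^-1 gives a polynomial in X; the root in (0,1) is X = 0.606.

X = 0.606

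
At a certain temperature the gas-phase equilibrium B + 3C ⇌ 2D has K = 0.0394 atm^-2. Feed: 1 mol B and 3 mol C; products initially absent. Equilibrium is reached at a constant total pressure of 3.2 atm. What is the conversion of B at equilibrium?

X = 0.260

Let X = conversion of B (basis 1 mol B); extent of reaction ξ = X.
Mole table: n_B = 1 − X; n_C = 3 − 3X; n_D = 2X.
Summing: n_T = 4 − 2X.
Mole fractions y_i = n_i/n_T; K = p_D^2 / (p_B p_C^3) with p_i = y_i·P.
Setting this equal to 0.0394 atm^-2 and taking the physical root (0 < X < 1) gives X = 0.260.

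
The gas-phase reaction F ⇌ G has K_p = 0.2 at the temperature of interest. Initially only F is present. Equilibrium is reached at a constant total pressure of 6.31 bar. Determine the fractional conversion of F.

X = 0.167

Basis: 1 mol F initially; let X = conversion of F. Extent ξ = X.
At extent ξ: n_F = 1 − X; n_G = X.
n_T stays at 1 (no change in mole number).
With p_i = (n_i/n_T)P, K_p = p_G / (p_F).
Substituting and setting equal to 0.2 gives a polynomial in X; the root in (0,1) is X = 0.167.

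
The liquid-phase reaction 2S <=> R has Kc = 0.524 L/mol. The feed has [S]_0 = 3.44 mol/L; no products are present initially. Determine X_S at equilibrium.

Let X = conversion of S; extent ξ = 3.44X/2 mol/L.
Concentrations: [S] = 3.44 − 3.44X; [R] = 1.72X.
Kc = [R] / ([S]^2).
This equals 0.524 at X = 0.594 (the root in 0 < X < 1).

X = 0.594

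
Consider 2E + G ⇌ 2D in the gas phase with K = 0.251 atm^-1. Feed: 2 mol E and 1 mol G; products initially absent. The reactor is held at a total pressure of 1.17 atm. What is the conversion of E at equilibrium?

Basis: 2 mol E initially; let X = conversion of E. Extent ξ = X.
Species balance: n_E = 2 − 2X; n_G = 1 − X; n_D = 2X.
n_T = Σnᵢ = 3 − X.
With p_i = (n_i/n_T)P, K = p_D^2 / (p_E^2 p_G).
This yields a degree-3 equation in X; solving on (0,1), X = 0.223.

X = 0.223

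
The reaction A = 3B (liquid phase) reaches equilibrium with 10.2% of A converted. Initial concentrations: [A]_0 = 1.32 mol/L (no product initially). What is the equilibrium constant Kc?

Kc = 0.0556 (mol/L)^2

Let X = conversion of A.
Concentrations: [A] = 1.32 − 1.32X; [B] = 3.96X.
At X = 0.102: [A] = 1.19, [B] = 0.404.
Kc = [B]^3 / ([A]) = 0.0556 (mol/L)^2.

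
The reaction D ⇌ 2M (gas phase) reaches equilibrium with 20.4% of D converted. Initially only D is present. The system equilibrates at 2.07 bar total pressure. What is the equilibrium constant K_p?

K_p = 0.36 bar

Take 1 mol D as basis and let X be its fractional conversion, so ξ = X.
At extent ξ: n_D = 1 − X; n_M = 2X.
n_T = Σnᵢ = 1 + X.
At X = 0.204: n_D = 0.796, n_M = 0.408, n_T = 1.2.
p_i = (n_i/n_T)·P. K_p = p_M^2 / (p_D) = 0.36 bar.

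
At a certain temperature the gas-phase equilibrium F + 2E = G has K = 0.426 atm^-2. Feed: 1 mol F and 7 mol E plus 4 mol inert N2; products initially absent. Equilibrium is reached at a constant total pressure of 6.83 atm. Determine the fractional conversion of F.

X = 0.841

Take 1 mol F as basis and let X be its fractional conversion, so ξ = X.
Moles: n_F = 1 − X; n_E = 7 − 2X; n_G = X; n_I = 4 (inert).
Total moles n_T = 12 − 2X.
With p_i = (n_i/n_T)P, K = p_G / (p_F p_E^2).
Equating to 0.426 atm^-2 and solving on 0 < X < 1: X = 0.841.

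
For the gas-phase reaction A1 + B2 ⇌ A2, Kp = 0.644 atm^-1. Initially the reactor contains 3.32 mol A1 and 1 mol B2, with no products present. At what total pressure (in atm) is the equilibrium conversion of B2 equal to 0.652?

P = 4 atm

Basis: 1 mol B2 initially; let X = conversion of B2. Extent ξ = X.
Mole table: n_A1 = 3.32 − X; n_B2 = 1 − X; n_A2 = X.
Total moles n_T = 4.32 − X.
Kp = p_A2 / (p_A1 p_B2) with p_i = (n_i/n_T)·P.
At X = 0.652: the mole-fraction product g(X) = Π y_i^ν_i = 2.576. Since Kp = g(X)·P^{-1}, P = (g/Kp)^(1/1) = (2.576/0.644)^(1/1) = 4 atm.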